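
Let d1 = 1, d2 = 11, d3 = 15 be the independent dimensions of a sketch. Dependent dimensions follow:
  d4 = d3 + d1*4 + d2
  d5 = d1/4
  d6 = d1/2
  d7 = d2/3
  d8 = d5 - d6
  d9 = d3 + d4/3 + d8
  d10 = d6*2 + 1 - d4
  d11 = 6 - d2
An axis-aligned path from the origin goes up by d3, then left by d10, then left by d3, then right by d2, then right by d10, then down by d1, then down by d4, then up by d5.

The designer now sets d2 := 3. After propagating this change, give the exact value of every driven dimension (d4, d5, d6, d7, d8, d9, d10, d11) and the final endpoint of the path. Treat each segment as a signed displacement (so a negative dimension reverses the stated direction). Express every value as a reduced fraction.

d4 = 22
d5 = 1/4
d6 = 1/2
d7 = 1
d8 = -1/4
d9 = 265/12
d10 = -20
d11 = 3
endpoint = (-12, -31/4)

Apply edit: d2 := 3
  d4 = d3 + d1*4 + d2 = 22
  d5 = d1/4 = 1/4
  d6 = d1/2 = 1/2
  d7 = d2/3 = 1
  d8 = d5 - d6 = -1/4
  d9 = d3 + d4/3 + d8 = 265/12
  d10 = d6*2 + 1 - d4 = -20
  d11 = 6 - d2 = 3
Walk from origin (0, 0):
  seg 1: up by d3 = 15 → (0, 15)
  seg 2: left by d10 = -20 → (20, 15)
  seg 3: left by d3 = 15 → (5, 15)
  seg 4: right by d2 = 3 → (8, 15)
  seg 5: right by d10 = -20 → (-12, 15)
  seg 6: down by d1 = 1 → (-12, 14)
  seg 7: down by d4 = 22 → (-12, -8)
  seg 8: up by d5 = 1/4 → (-12, -31/4)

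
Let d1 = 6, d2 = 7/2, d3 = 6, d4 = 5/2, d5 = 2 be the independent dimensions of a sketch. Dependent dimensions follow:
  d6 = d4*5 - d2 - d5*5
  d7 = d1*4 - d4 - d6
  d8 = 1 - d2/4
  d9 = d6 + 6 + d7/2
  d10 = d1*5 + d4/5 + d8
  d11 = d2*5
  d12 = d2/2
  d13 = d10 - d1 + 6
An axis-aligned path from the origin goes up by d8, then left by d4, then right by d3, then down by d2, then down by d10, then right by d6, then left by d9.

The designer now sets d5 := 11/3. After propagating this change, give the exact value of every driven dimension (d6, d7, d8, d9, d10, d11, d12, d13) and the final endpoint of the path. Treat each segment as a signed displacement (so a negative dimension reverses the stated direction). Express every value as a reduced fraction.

Apply edit: d5 := 11/3
  d6 = d4*5 - d2 - d5*5 = -28/3
  d7 = d1*4 - d4 - d6 = 185/6
  d8 = 1 - d2/4 = 1/8
  d9 = d6 + 6 + d7/2 = 145/12
  d10 = d1*5 + d4/5 + d8 = 245/8
  d11 = d2*5 = 35/2
  d12 = d2/2 = 7/4
  d13 = d10 - d1 + 6 = 245/8
Walk from origin (0, 0):
  seg 1: up by d8 = 1/8 → (0, 1/8)
  seg 2: left by d4 = 5/2 → (-5/2, 1/8)
  seg 3: right by d3 = 6 → (7/2, 1/8)
  seg 4: down by d2 = 7/2 → (7/2, -27/8)
  seg 5: down by d10 = 245/8 → (7/2, -34)
  seg 6: right by d6 = -28/3 → (-35/6, -34)
  seg 7: left by d9 = 145/12 → (-215/12, -34)

d6 = -28/3
d7 = 185/6
d8 = 1/8
d9 = 145/12
d10 = 245/8
d11 = 35/2
d12 = 7/4
d13 = 245/8
endpoint = (-215/12, -34)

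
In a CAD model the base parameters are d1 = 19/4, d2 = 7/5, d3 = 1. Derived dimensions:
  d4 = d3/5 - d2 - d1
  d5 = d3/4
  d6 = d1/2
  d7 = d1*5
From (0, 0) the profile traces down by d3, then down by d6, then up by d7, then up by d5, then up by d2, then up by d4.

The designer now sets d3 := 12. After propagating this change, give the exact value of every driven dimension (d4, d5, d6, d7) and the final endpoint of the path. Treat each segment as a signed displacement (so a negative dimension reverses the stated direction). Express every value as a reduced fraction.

Apply edit: d3 := 12
  d4 = d3/5 - d2 - d1 = -15/4
  d5 = d3/4 = 3
  d6 = d1/2 = 19/8
  d7 = d1*5 = 95/4
Walk from origin (0, 0):
  seg 1: down by d3 = 12 → (0, -12)
  seg 2: down by d6 = 19/8 → (0, -115/8)
  seg 3: up by d7 = 95/4 → (0, 75/8)
  seg 4: up by d5 = 3 → (0, 99/8)
  seg 5: up by d2 = 7/5 → (0, 551/40)
  seg 6: up by d4 = -15/4 → (0, 401/40)

d4 = -15/4
d5 = 3
d6 = 19/8
d7 = 95/4
endpoint = (0, 401/40)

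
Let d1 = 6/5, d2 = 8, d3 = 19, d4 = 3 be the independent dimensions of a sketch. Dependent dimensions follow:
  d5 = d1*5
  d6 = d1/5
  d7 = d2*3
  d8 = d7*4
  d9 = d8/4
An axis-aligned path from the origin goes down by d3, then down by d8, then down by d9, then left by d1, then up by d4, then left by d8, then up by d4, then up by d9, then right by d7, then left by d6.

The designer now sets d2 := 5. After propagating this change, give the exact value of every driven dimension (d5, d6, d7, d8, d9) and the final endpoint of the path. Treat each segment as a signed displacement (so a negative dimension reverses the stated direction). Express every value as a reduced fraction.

Apply edit: d2 := 5
  d5 = d1*5 = 6
  d6 = d1/5 = 6/25
  d7 = d2*3 = 15
  d8 = d7*4 = 60
  d9 = d8/4 = 15
Walk from origin (0, 0):
  seg 1: down by d3 = 19 → (0, -19)
  seg 2: down by d8 = 60 → (0, -79)
  seg 3: down by d9 = 15 → (0, -94)
  seg 4: left by d1 = 6/5 → (-6/5, -94)
  seg 5: up by d4 = 3 → (-6/5, -91)
  seg 6: left by d8 = 60 → (-306/5, -91)
  seg 7: up by d4 = 3 → (-306/5, -88)
  seg 8: up by d9 = 15 → (-306/5, -73)
  seg 9: right by d7 = 15 → (-231/5, -73)
  seg 10: left by d6 = 6/25 → (-1161/25, -73)

d5 = 6
d6 = 6/25
d7 = 15
d8 = 60
d9 = 15
endpoint = (-1161/25, -73)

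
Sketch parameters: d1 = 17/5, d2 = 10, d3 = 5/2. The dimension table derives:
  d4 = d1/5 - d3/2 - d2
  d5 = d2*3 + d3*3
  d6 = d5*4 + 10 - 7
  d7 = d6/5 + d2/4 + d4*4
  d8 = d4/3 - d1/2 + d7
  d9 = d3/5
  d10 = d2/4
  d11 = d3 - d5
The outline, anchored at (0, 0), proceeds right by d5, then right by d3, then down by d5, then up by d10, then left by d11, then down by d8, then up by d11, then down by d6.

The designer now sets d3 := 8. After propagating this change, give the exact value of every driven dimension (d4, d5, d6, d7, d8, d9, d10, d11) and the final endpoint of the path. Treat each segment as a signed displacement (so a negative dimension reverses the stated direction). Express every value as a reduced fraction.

d4 = -333/25
d5 = 54
d6 = 219
d7 = -349/50
d8 = -328/25
d9 = 8/5
d10 = 5/2
d11 = -46
endpoint = (108, -15169/50)

Apply edit: d3 := 8
  d4 = d1/5 - d3/2 - d2 = -333/25
  d5 = d2*3 + d3*3 = 54
  d6 = d5*4 + 10 - 7 = 219
  d7 = d6/5 + d2/4 + d4*4 = -349/50
  d8 = d4/3 - d1/2 + d7 = -328/25
  d9 = d3/5 = 8/5
  d10 = d2/4 = 5/2
  d11 = d3 - d5 = -46
Walk from origin (0, 0):
  seg 1: right by d5 = 54 → (54, 0)
  seg 2: right by d3 = 8 → (62, 0)
  seg 3: down by d5 = 54 → (62, -54)
  seg 4: up by d10 = 5/2 → (62, -103/2)
  seg 5: left by d11 = -46 → (108, -103/2)
  seg 6: down by d8 = -328/25 → (108, -1919/50)
  seg 7: up by d11 = -46 → (108, -4219/50)
  seg 8: down by d6 = 219 → (108, -15169/50)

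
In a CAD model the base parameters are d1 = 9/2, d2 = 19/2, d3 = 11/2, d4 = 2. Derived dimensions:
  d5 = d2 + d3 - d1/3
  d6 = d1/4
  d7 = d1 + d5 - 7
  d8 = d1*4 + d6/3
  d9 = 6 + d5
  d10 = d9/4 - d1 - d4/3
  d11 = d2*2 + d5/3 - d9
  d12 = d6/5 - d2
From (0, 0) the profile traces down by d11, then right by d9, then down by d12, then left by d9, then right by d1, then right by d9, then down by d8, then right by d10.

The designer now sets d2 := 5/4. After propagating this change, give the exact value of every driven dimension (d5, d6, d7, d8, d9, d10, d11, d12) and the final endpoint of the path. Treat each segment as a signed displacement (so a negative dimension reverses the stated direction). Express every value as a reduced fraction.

d5 = 21/4
d6 = 9/8
d7 = 11/4
d8 = 147/8
d9 = 45/4
d10 = -113/48
d11 = -7
d12 = -41/40
endpoint = (643/48, -207/20)

Apply edit: d2 := 5/4
  d5 = d2 + d3 - d1/3 = 21/4
  d6 = d1/4 = 9/8
  d7 = d1 + d5 - 7 = 11/4
  d8 = d1*4 + d6/3 = 147/8
  d9 = 6 + d5 = 45/4
  d10 = d9/4 - d1 - d4/3 = -113/48
  d11 = d2*2 + d5/3 - d9 = -7
  d12 = d6/5 - d2 = -41/40
Walk from origin (0, 0):
  seg 1: down by d11 = -7 → (0, 7)
  seg 2: right by d9 = 45/4 → (45/4, 7)
  seg 3: down by d12 = -41/40 → (45/4, 321/40)
  seg 4: left by d9 = 45/4 → (0, 321/40)
  seg 5: right by d1 = 9/2 → (9/2, 321/40)
  seg 6: right by d9 = 45/4 → (63/4, 321/40)
  seg 7: down by d8 = 147/8 → (63/4, -207/20)
  seg 8: right by d10 = -113/48 → (643/48, -207/20)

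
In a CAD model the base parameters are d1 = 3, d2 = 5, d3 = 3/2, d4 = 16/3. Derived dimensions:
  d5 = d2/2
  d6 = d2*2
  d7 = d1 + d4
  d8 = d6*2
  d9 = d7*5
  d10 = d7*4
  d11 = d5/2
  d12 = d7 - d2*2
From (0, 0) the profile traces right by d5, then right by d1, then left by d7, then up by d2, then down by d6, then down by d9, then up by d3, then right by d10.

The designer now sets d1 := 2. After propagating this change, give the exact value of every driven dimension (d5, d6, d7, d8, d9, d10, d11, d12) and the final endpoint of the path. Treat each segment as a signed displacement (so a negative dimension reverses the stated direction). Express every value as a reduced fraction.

d5 = 5/2
d6 = 10
d7 = 22/3
d8 = 20
d9 = 110/3
d10 = 88/3
d11 = 5/4
d12 = -8/3
endpoint = (53/2, -241/6)

Apply edit: d1 := 2
  d5 = d2/2 = 5/2
  d6 = d2*2 = 10
  d7 = d1 + d4 = 22/3
  d8 = d6*2 = 20
  d9 = d7*5 = 110/3
  d10 = d7*4 = 88/3
  d11 = d5/2 = 5/4
  d12 = d7 - d2*2 = -8/3
Walk from origin (0, 0):
  seg 1: right by d5 = 5/2 → (5/2, 0)
  seg 2: right by d1 = 2 → (9/2, 0)
  seg 3: left by d7 = 22/3 → (-17/6, 0)
  seg 4: up by d2 = 5 → (-17/6, 5)
  seg 5: down by d6 = 10 → (-17/6, -5)
  seg 6: down by d9 = 110/3 → (-17/6, -125/3)
  seg 7: up by d3 = 3/2 → (-17/6, -241/6)
  seg 8: right by d10 = 88/3 → (53/2, -241/6)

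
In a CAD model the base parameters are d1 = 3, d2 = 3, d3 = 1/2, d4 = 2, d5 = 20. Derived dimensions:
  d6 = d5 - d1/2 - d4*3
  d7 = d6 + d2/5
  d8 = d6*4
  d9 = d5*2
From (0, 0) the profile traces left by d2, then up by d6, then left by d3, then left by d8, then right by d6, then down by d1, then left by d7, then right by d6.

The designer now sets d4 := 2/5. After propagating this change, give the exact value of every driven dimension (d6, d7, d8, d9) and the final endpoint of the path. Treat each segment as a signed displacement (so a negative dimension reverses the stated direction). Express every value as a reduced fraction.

Apply edit: d4 := 2/5
  d6 = d5 - d1/2 - d4*3 = 173/10
  d7 = d6 + d2/5 = 179/10
  d8 = d6*4 = 346/5
  d9 = d5*2 = 40
Walk from origin (0, 0):
  seg 1: left by d2 = 3 → (-3, 0)
  seg 2: up by d6 = 173/10 → (-3, 173/10)
  seg 3: left by d3 = 1/2 → (-7/2, 173/10)
  seg 4: left by d8 = 346/5 → (-727/10, 173/10)
  seg 5: right by d6 = 173/10 → (-277/5, 173/10)
  seg 6: down by d1 = 3 → (-277/5, 143/10)
  seg 7: left by d7 = 179/10 → (-733/10, 143/10)
  seg 8: right by d6 = 173/10 → (-56, 143/10)

d6 = 173/10
d7 = 179/10
d8 = 346/5
d9 = 40
endpoint = (-56, 143/10)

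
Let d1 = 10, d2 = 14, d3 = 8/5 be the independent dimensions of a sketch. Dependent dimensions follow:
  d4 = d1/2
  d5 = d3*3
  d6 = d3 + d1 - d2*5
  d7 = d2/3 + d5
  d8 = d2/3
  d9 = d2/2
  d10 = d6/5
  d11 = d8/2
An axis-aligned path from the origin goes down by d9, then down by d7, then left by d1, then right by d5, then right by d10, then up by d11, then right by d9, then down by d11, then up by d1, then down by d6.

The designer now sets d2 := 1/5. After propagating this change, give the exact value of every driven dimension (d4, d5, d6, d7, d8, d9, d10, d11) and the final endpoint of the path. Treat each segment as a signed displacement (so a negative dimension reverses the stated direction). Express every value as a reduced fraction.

Apply edit: d2 := 1/5
  d4 = d1/2 = 5
  d5 = d3*3 = 24/5
  d6 = d3 + d1 - d2*5 = 53/5
  d7 = d2/3 + d5 = 73/15
  d8 = d2/3 = 1/15
  d9 = d2/2 = 1/10
  d10 = d6/5 = 53/25
  d11 = d8/2 = 1/30
Walk from origin (0, 0):
  seg 1: down by d9 = 1/10 → (0, -1/10)
  seg 2: down by d7 = 73/15 → (0, -149/30)
  seg 3: left by d1 = 10 → (-10, -149/30)
  seg 4: right by d5 = 24/5 → (-26/5, -149/30)
  seg 5: right by d10 = 53/25 → (-77/25, -149/30)
  seg 6: up by d11 = 1/30 → (-77/25, -74/15)
  seg 7: right by d9 = 1/10 → (-149/50, -74/15)
  seg 8: down by d11 = 1/30 → (-149/50, -149/30)
  seg 9: up by d1 = 10 → (-149/50, 151/30)
  seg 10: down by d6 = 53/5 → (-149/50, -167/30)

d4 = 5
d5 = 24/5
d6 = 53/5
d7 = 73/15
d8 = 1/15
d9 = 1/10
d10 = 53/25
d11 = 1/30
endpoint = (-149/50, -167/30)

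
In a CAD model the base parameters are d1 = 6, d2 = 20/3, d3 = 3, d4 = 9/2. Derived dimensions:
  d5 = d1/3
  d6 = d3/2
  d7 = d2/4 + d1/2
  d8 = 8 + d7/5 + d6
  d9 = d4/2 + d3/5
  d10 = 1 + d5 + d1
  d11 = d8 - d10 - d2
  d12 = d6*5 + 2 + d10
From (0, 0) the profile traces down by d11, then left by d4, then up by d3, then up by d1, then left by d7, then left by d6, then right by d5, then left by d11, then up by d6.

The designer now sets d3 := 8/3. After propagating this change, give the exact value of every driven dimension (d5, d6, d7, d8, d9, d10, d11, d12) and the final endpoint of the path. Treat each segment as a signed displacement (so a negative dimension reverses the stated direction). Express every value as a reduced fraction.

d5 = 2
d6 = 4/3
d7 = 14/3
d8 = 154/15
d9 = 167/60
d10 = 9
d11 = -27/5
d12 = 53/3
endpoint = (-31/10, 77/5)

Apply edit: d3 := 8/3
  d5 = d1/3 = 2
  d6 = d3/2 = 4/3
  d7 = d2/4 + d1/2 = 14/3
  d8 = 8 + d7/5 + d6 = 154/15
  d9 = d4/2 + d3/5 = 167/60
  d10 = 1 + d5 + d1 = 9
  d11 = d8 - d10 - d2 = -27/5
  d12 = d6*5 + 2 + d10 = 53/3
Walk from origin (0, 0):
  seg 1: down by d11 = -27/5 → (0, 27/5)
  seg 2: left by d4 = 9/2 → (-9/2, 27/5)
  seg 3: up by d3 = 8/3 → (-9/2, 121/15)
  seg 4: up by d1 = 6 → (-9/2, 211/15)
  seg 5: left by d7 = 14/3 → (-55/6, 211/15)
  seg 6: left by d6 = 4/3 → (-21/2, 211/15)
  seg 7: right by d5 = 2 → (-17/2, 211/15)
  seg 8: left by d11 = -27/5 → (-31/10, 211/15)
  seg 9: up by d6 = 4/3 → (-31/10, 77/5)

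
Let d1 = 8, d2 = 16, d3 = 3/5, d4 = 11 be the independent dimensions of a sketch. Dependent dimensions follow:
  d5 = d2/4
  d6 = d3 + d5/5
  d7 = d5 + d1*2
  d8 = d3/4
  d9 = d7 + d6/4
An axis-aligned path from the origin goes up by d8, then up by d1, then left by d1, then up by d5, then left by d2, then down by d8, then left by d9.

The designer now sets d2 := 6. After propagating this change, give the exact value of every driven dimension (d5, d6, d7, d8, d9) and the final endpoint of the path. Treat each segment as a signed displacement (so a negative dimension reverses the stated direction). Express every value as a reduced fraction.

d5 = 3/2
d6 = 9/10
d7 = 35/2
d8 = 3/20
d9 = 709/40
endpoint = (-1269/40, 19/2)

Apply edit: d2 := 6
  d5 = d2/4 = 3/2
  d6 = d3 + d5/5 = 9/10
  d7 = d5 + d1*2 = 35/2
  d8 = d3/4 = 3/20
  d9 = d7 + d6/4 = 709/40
Walk from origin (0, 0):
  seg 1: up by d8 = 3/20 → (0, 3/20)
  seg 2: up by d1 = 8 → (0, 163/20)
  seg 3: left by d1 = 8 → (-8, 163/20)
  seg 4: up by d5 = 3/2 → (-8, 193/20)
  seg 5: left by d2 = 6 → (-14, 193/20)
  seg 6: down by d8 = 3/20 → (-14, 19/2)
  seg 7: left by d9 = 709/40 → (-1269/40, 19/2)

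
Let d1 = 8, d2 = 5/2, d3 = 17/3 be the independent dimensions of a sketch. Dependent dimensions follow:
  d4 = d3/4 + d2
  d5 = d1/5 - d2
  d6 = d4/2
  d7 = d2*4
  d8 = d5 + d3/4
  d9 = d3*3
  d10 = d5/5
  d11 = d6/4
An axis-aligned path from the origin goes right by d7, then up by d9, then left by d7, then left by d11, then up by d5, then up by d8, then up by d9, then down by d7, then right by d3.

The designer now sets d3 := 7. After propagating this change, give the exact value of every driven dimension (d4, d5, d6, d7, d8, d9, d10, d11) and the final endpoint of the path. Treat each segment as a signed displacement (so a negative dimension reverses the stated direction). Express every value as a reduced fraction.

Apply edit: d3 := 7
  d4 = d3/4 + d2 = 17/4
  d5 = d1/5 - d2 = -9/10
  d6 = d4/2 = 17/8
  d7 = d2*4 = 10
  d8 = d5 + d3/4 = 17/20
  d9 = d3*3 = 21
  d10 = d5/5 = -9/50
  d11 = d6/4 = 17/32
Walk from origin (0, 0):
  seg 1: right by d7 = 10 → (10, 0)
  seg 2: up by d9 = 21 → (10, 21)
  seg 3: left by d7 = 10 → (0, 21)
  seg 4: left by d11 = 17/32 → (-17/32, 21)
  seg 5: up by d5 = -9/10 → (-17/32, 201/10)
  seg 6: up by d8 = 17/20 → (-17/32, 419/20)
  seg 7: up by d9 = 21 → (-17/32, 839/20)
  seg 8: down by d7 = 10 → (-17/32, 639/20)
  seg 9: right by d3 = 7 → (207/32, 639/20)

d4 = 17/4
d5 = -9/10
d6 = 17/8
d7 = 10
d8 = 17/20
d9 = 21
d10 = -9/50
d11 = 17/32
endpoint = (207/32, 639/20)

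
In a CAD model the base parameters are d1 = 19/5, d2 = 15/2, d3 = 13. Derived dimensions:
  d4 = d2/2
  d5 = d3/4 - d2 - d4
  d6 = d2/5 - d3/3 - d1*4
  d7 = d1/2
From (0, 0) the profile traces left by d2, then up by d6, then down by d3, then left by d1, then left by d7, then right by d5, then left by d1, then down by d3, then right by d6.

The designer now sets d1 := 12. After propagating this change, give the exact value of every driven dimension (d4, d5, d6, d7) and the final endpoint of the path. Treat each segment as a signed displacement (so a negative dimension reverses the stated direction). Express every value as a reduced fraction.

d4 = 15/4
d5 = -8
d6 = -305/6
d7 = 6
endpoint = (-289/3, -461/6)

Apply edit: d1 := 12
  d4 = d2/2 = 15/4
  d5 = d3/4 - d2 - d4 = -8
  d6 = d2/5 - d3/3 - d1*4 = -305/6
  d7 = d1/2 = 6
Walk from origin (0, 0):
  seg 1: left by d2 = 15/2 → (-15/2, 0)
  seg 2: up by d6 = -305/6 → (-15/2, -305/6)
  seg 3: down by d3 = 13 → (-15/2, -383/6)
  seg 4: left by d1 = 12 → (-39/2, -383/6)
  seg 5: left by d7 = 6 → (-51/2, -383/6)
  seg 6: right by d5 = -8 → (-67/2, -383/6)
  seg 7: left by d1 = 12 → (-91/2, -383/6)
  seg 8: down by d3 = 13 → (-91/2, -461/6)
  seg 9: right by d6 = -305/6 → (-289/3, -461/6)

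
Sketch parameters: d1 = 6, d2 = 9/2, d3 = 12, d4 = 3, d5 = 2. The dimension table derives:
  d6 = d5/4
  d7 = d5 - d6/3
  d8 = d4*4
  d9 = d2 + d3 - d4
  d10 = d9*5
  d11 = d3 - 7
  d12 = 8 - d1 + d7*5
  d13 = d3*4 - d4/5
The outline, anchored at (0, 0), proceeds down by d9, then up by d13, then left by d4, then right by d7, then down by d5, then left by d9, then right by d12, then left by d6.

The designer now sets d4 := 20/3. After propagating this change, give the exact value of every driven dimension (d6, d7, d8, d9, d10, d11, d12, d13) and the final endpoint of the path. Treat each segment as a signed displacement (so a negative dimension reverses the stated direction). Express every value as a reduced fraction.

d6 = 1/2
d7 = 11/6
d8 = 80/3
d9 = 59/6
d10 = 295/6
d11 = 5
d12 = 67/6
d13 = 140/3
endpoint = (-4, 209/6)

Apply edit: d4 := 20/3
  d6 = d5/4 = 1/2
  d7 = d5 - d6/3 = 11/6
  d8 = d4*4 = 80/3
  d9 = d2 + d3 - d4 = 59/6
  d10 = d9*5 = 295/6
  d11 = d3 - 7 = 5
  d12 = 8 - d1 + d7*5 = 67/6
  d13 = d3*4 - d4/5 = 140/3
Walk from origin (0, 0):
  seg 1: down by d9 = 59/6 → (0, -59/6)
  seg 2: up by d13 = 140/3 → (0, 221/6)
  seg 3: left by d4 = 20/3 → (-20/3, 221/6)
  seg 4: right by d7 = 11/6 → (-29/6, 221/6)
  seg 5: down by d5 = 2 → (-29/6, 209/6)
  seg 6: left by d9 = 59/6 → (-44/3, 209/6)
  seg 7: right by d12 = 67/6 → (-7/2, 209/6)
  seg 8: left by d6 = 1/2 → (-4, 209/6)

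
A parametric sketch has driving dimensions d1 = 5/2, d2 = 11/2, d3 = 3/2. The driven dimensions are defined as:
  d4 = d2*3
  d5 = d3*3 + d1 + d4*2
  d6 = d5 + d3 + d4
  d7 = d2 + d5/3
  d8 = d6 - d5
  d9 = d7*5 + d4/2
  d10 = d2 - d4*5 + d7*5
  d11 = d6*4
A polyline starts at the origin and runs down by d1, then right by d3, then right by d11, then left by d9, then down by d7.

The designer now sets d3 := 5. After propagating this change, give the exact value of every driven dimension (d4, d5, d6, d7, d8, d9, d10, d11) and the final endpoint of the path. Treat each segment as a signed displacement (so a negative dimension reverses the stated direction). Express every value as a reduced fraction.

d4 = 33/2
d5 = 101/2
d6 = 72
d7 = 67/3
d8 = 43/2
d9 = 1439/12
d10 = 104/3
d11 = 288
endpoint = (2077/12, -149/6)

Apply edit: d3 := 5
  d4 = d2*3 = 33/2
  d5 = d3*3 + d1 + d4*2 = 101/2
  d6 = d5 + d3 + d4 = 72
  d7 = d2 + d5/3 = 67/3
  d8 = d6 - d5 = 43/2
  d9 = d7*5 + d4/2 = 1439/12
  d10 = d2 - d4*5 + d7*5 = 104/3
  d11 = d6*4 = 288
Walk from origin (0, 0):
  seg 1: down by d1 = 5/2 → (0, -5/2)
  seg 2: right by d3 = 5 → (5, -5/2)
  seg 3: right by d11 = 288 → (293, -5/2)
  seg 4: left by d9 = 1439/12 → (2077/12, -5/2)
  seg 5: down by d7 = 67/3 → (2077/12, -149/6)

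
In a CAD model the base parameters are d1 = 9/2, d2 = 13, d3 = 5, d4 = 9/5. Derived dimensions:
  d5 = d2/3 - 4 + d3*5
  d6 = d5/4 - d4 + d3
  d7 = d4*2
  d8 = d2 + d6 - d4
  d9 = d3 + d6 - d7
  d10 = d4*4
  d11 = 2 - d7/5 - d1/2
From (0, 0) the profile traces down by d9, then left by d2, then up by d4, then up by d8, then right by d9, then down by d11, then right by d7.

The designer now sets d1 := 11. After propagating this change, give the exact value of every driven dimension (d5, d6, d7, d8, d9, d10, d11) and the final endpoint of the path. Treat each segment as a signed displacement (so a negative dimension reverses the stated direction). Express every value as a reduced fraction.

Apply edit: d1 := 11
  d5 = d2/3 - 4 + d3*5 = 76/3
  d6 = d5/4 - d4 + d3 = 143/15
  d7 = d4*2 = 18/5
  d8 = d2 + d6 - d4 = 311/15
  d9 = d3 + d6 - d7 = 164/15
  d10 = d4*4 = 36/5
  d11 = 2 - d7/5 - d1/2 = -211/50
Walk from origin (0, 0):
  seg 1: down by d9 = 164/15 → (0, -164/15)
  seg 2: left by d2 = 13 → (-13, -164/15)
  seg 3: up by d4 = 9/5 → (-13, -137/15)
  seg 4: up by d8 = 311/15 → (-13, 58/5)
  seg 5: right by d9 = 164/15 → (-31/15, 58/5)
  seg 6: down by d11 = -211/50 → (-31/15, 791/50)
  seg 7: right by d7 = 18/5 → (23/15, 791/50)

d5 = 76/3
d6 = 143/15
d7 = 18/5
d8 = 311/15
d9 = 164/15
d10 = 36/5
d11 = -211/50
endpoint = (23/15, 791/50)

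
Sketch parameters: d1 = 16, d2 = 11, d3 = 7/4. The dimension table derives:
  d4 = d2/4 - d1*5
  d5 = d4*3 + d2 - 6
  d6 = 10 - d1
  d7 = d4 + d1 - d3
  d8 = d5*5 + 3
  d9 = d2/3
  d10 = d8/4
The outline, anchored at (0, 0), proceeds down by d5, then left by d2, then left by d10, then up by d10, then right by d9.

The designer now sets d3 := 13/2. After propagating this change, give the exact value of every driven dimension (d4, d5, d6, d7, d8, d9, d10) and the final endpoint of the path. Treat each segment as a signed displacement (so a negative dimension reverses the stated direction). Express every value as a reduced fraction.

d4 = -309/4
d5 = -907/4
d6 = -6
d7 = -271/4
d8 = -4523/4
d9 = 11/3
d10 = -4523/16
endpoint = (13217/48, -895/16)

Apply edit: d3 := 13/2
  d4 = d2/4 - d1*5 = -309/4
  d5 = d4*3 + d2 - 6 = -907/4
  d6 = 10 - d1 = -6
  d7 = d4 + d1 - d3 = -271/4
  d8 = d5*5 + 3 = -4523/4
  d9 = d2/3 = 11/3
  d10 = d8/4 = -4523/16
Walk from origin (0, 0):
  seg 1: down by d5 = -907/4 → (0, 907/4)
  seg 2: left by d2 = 11 → (-11, 907/4)
  seg 3: left by d10 = -4523/16 → (4347/16, 907/4)
  seg 4: up by d10 = -4523/16 → (4347/16, -895/16)
  seg 5: right by d9 = 11/3 → (13217/48, -895/16)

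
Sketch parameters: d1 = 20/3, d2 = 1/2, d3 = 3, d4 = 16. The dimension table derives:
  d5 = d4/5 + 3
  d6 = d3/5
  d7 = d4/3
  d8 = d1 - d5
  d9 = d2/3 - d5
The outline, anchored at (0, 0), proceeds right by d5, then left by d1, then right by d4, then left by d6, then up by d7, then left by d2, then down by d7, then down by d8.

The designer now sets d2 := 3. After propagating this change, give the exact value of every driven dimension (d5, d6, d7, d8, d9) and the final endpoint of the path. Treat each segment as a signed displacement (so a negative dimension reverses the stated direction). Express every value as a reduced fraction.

d5 = 31/5
d6 = 3/5
d7 = 16/3
d8 = 7/15
d9 = -26/5
endpoint = (179/15, -7/15)

Apply edit: d2 := 3
  d5 = d4/5 + 3 = 31/5
  d6 = d3/5 = 3/5
  d7 = d4/3 = 16/3
  d8 = d1 - d5 = 7/15
  d9 = d2/3 - d5 = -26/5
Walk from origin (0, 0):
  seg 1: right by d5 = 31/5 → (31/5, 0)
  seg 2: left by d1 = 20/3 → (-7/15, 0)
  seg 3: right by d4 = 16 → (233/15, 0)
  seg 4: left by d6 = 3/5 → (224/15, 0)
  seg 5: up by d7 = 16/3 → (224/15, 16/3)
  seg 6: left by d2 = 3 → (179/15, 16/3)
  seg 7: down by d7 = 16/3 → (179/15, 0)
  seg 8: down by d8 = 7/15 → (179/15, -7/15)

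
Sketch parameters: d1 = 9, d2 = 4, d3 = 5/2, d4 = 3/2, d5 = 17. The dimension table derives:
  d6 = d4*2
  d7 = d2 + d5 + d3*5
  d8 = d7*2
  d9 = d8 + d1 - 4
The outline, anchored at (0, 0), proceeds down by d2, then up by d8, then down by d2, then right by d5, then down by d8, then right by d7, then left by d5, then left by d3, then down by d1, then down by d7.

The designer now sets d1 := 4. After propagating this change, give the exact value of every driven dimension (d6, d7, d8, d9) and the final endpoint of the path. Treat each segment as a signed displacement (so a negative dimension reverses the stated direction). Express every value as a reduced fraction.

Apply edit: d1 := 4
  d6 = d4*2 = 3
  d7 = d2 + d5 + d3*5 = 67/2
  d8 = d7*2 = 67
  d9 = d8 + d1 - 4 = 67
Walk from origin (0, 0):
  seg 1: down by d2 = 4 → (0, -4)
  seg 2: up by d8 = 67 → (0, 63)
  seg 3: down by d2 = 4 → (0, 59)
  seg 4: right by d5 = 17 → (17, 59)
  seg 5: down by d8 = 67 → (17, -8)
  seg 6: right by d7 = 67/2 → (101/2, -8)
  seg 7: left by d5 = 17 → (67/2, -8)
  seg 8: left by d3 = 5/2 → (31, -8)
  seg 9: down by d1 = 4 → (31, -12)
  seg 10: down by d7 = 67/2 → (31, -91/2)

d6 = 3
d7 = 67/2
d8 = 67
d9 = 67
endpoint = (31, -91/2)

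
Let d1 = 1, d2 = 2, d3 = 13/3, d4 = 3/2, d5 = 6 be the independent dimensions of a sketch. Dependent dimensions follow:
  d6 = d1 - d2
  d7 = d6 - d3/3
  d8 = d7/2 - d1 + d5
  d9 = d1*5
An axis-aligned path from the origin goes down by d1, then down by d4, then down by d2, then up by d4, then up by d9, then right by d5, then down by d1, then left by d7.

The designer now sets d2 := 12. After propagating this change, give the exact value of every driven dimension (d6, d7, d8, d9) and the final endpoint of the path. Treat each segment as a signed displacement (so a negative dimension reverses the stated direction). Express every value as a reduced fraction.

d6 = -11
d7 = -112/9
d8 = -11/9
d9 = 5
endpoint = (166/9, -9)

Apply edit: d2 := 12
  d6 = d1 - d2 = -11
  d7 = d6 - d3/3 = -112/9
  d8 = d7/2 - d1 + d5 = -11/9
  d9 = d1*5 = 5
Walk from origin (0, 0):
  seg 1: down by d1 = 1 → (0, -1)
  seg 2: down by d4 = 3/2 → (0, -5/2)
  seg 3: down by d2 = 12 → (0, -29/2)
  seg 4: up by d4 = 3/2 → (0, -13)
  seg 5: up by d9 = 5 → (0, -8)
  seg 6: right by d5 = 6 → (6, -8)
  seg 7: down by d1 = 1 → (6, -9)
  seg 8: left by d7 = -112/9 → (166/9, -9)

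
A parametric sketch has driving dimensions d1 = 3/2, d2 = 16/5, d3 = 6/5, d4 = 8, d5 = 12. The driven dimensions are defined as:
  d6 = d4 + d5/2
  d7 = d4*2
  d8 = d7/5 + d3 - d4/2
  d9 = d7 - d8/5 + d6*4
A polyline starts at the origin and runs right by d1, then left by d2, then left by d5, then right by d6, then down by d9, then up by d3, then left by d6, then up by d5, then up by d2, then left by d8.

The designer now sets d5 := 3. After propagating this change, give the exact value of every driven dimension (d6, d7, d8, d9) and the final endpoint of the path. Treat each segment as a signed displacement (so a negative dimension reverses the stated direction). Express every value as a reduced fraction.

d6 = 19/2
d7 = 16
d8 = 2/5
d9 = 1348/25
endpoint = (-51/10, -1163/25)

Apply edit: d5 := 3
  d6 = d4 + d5/2 = 19/2
  d7 = d4*2 = 16
  d8 = d7/5 + d3 - d4/2 = 2/5
  d9 = d7 - d8/5 + d6*4 = 1348/25
Walk from origin (0, 0):
  seg 1: right by d1 = 3/2 → (3/2, 0)
  seg 2: left by d2 = 16/5 → (-17/10, 0)
  seg 3: left by d5 = 3 → (-47/10, 0)
  seg 4: right by d6 = 19/2 → (24/5, 0)
  seg 5: down by d9 = 1348/25 → (24/5, -1348/25)
  seg 6: up by d3 = 6/5 → (24/5, -1318/25)
  seg 7: left by d6 = 19/2 → (-47/10, -1318/25)
  seg 8: up by d5 = 3 → (-47/10, -1243/25)
  seg 9: up by d2 = 16/5 → (-47/10, -1163/25)
  seg 10: left by d8 = 2/5 → (-51/10, -1163/25)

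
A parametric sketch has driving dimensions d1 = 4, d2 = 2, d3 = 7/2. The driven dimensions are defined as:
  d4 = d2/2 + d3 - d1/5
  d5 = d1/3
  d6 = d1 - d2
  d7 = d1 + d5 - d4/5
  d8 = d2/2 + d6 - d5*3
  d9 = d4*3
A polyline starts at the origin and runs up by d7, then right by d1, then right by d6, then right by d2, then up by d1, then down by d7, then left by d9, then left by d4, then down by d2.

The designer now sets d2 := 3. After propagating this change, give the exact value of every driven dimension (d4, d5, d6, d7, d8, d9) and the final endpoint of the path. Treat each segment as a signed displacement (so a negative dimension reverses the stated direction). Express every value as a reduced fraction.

Apply edit: d2 := 3
  d4 = d2/2 + d3 - d1/5 = 21/5
  d5 = d1/3 = 4/3
  d6 = d1 - d2 = 1
  d7 = d1 + d5 - d4/5 = 337/75
  d8 = d2/2 + d6 - d5*3 = -3/2
  d9 = d4*3 = 63/5
Walk from origin (0, 0):
  seg 1: up by d7 = 337/75 → (0, 337/75)
  seg 2: right by d1 = 4 → (4, 337/75)
  seg 3: right by d6 = 1 → (5, 337/75)
  seg 4: right by d2 = 3 → (8, 337/75)
  seg 5: up by d1 = 4 → (8, 637/75)
  seg 6: down by d7 = 337/75 → (8, 4)
  seg 7: left by d9 = 63/5 → (-23/5, 4)
  seg 8: left by d4 = 21/5 → (-44/5, 4)
  seg 9: down by d2 = 3 → (-44/5, 1)

d4 = 21/5
d5 = 4/3
d6 = 1
d7 = 337/75
d8 = -3/2
d9 = 63/5
endpoint = (-44/5, 1)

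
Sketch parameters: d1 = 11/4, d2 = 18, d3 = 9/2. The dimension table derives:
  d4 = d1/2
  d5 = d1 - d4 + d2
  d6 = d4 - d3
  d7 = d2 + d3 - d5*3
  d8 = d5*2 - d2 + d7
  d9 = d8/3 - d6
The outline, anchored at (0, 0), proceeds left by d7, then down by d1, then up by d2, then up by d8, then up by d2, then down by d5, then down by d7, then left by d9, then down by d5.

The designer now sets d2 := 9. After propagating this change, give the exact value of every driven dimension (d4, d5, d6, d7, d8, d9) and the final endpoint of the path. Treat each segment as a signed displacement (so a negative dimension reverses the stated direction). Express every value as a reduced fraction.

d4 = 11/8
d5 = 83/8
d6 = -25/8
d7 = -141/8
d8 = -47/8
d9 = 7/6
endpoint = (395/24, 25/4)

Apply edit: d2 := 9
  d4 = d1/2 = 11/8
  d5 = d1 - d4 + d2 = 83/8
  d6 = d4 - d3 = -25/8
  d7 = d2 + d3 - d5*3 = -141/8
  d8 = d5*2 - d2 + d7 = -47/8
  d9 = d8/3 - d6 = 7/6
Walk from origin (0, 0):
  seg 1: left by d7 = -141/8 → (141/8, 0)
  seg 2: down by d1 = 11/4 → (141/8, -11/4)
  seg 3: up by d2 = 9 → (141/8, 25/4)
  seg 4: up by d8 = -47/8 → (141/8, 3/8)
  seg 5: up by d2 = 9 → (141/8, 75/8)
  seg 6: down by d5 = 83/8 → (141/8, -1)
  seg 7: down by d7 = -141/8 → (141/8, 133/8)
  seg 8: left by d9 = 7/6 → (395/24, 133/8)
  seg 9: down by d5 = 83/8 → (395/24, 25/4)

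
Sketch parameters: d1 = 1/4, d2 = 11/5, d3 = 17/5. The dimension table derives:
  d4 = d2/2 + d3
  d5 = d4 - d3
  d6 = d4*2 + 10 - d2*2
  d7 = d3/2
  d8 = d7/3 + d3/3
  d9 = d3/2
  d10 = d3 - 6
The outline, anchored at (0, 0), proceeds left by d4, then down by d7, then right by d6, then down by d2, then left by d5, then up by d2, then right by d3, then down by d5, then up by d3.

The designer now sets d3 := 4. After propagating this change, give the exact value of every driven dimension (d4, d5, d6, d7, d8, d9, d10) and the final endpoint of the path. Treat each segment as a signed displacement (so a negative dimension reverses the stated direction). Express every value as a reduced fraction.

Apply edit: d3 := 4
  d4 = d2/2 + d3 = 51/10
  d5 = d4 - d3 = 11/10
  d6 = d4*2 + 10 - d2*2 = 79/5
  d7 = d3/2 = 2
  d8 = d7/3 + d3/3 = 2
  d9 = d3/2 = 2
  d10 = d3 - 6 = -2
Walk from origin (0, 0):
  seg 1: left by d4 = 51/10 → (-51/10, 0)
  seg 2: down by d7 = 2 → (-51/10, -2)
  seg 3: right by d6 = 79/5 → (107/10, -2)
  seg 4: down by d2 = 11/5 → (107/10, -21/5)
  seg 5: left by d5 = 11/10 → (48/5, -21/5)
  seg 6: up by d2 = 11/5 → (48/5, -2)
  seg 7: right by d3 = 4 → (68/5, -2)
  seg 8: down by d5 = 11/10 → (68/5, -31/10)
  seg 9: up by d3 = 4 → (68/5, 9/10)

d4 = 51/10
d5 = 11/10
d6 = 79/5
d7 = 2
d8 = 2
d9 = 2
d10 = -2
endpoint = (68/5, 9/10)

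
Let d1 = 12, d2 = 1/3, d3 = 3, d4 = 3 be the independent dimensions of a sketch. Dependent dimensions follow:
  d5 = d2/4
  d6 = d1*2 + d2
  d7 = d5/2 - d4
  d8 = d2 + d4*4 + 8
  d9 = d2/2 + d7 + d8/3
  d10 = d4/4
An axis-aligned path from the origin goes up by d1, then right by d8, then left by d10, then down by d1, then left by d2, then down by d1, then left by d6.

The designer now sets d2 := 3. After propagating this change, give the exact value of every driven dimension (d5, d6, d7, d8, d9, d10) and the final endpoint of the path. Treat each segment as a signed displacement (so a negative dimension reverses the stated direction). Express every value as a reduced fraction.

Apply edit: d2 := 3
  d5 = d2/4 = 3/4
  d6 = d1*2 + d2 = 27
  d7 = d5/2 - d4 = -21/8
  d8 = d2 + d4*4 + 8 = 23
  d9 = d2/2 + d7 + d8/3 = 157/24
  d10 = d4/4 = 3/4
Walk from origin (0, 0):
  seg 1: up by d1 = 12 → (0, 12)
  seg 2: right by d8 = 23 → (23, 12)
  seg 3: left by d10 = 3/4 → (89/4, 12)
  seg 4: down by d1 = 12 → (89/4, 0)
  seg 5: left by d2 = 3 → (77/4, 0)
  seg 6: down by d1 = 12 → (77/4, -12)
  seg 7: left by d6 = 27 → (-31/4, -12)

d5 = 3/4
d6 = 27
d7 = -21/8
d8 = 23
d9 = 157/24
d10 = 3/4
endpoint = (-31/4, -12)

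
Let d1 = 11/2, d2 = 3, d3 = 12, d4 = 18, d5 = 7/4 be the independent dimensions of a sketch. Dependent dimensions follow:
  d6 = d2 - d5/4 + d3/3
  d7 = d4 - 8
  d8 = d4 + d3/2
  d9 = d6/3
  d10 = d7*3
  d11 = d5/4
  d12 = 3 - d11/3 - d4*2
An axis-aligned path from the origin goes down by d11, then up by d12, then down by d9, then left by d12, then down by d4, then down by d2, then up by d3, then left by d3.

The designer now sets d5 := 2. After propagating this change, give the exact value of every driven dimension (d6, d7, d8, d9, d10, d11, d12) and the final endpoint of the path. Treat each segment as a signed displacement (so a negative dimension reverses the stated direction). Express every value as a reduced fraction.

d6 = 13/2
d7 = 10
d8 = 24
d9 = 13/6
d10 = 30
d11 = 1/2
d12 = -199/6
endpoint = (127/6, -269/6)

Apply edit: d5 := 2
  d6 = d2 - d5/4 + d3/3 = 13/2
  d7 = d4 - 8 = 10
  d8 = d4 + d3/2 = 24
  d9 = d6/3 = 13/6
  d10 = d7*3 = 30
  d11 = d5/4 = 1/2
  d12 = 3 - d11/3 - d4*2 = -199/6
Walk from origin (0, 0):
  seg 1: down by d11 = 1/2 → (0, -1/2)
  seg 2: up by d12 = -199/6 → (0, -101/3)
  seg 3: down by d9 = 13/6 → (0, -215/6)
  seg 4: left by d12 = -199/6 → (199/6, -215/6)
  seg 5: down by d4 = 18 → (199/6, -323/6)
  seg 6: down by d2 = 3 → (199/6, -341/6)
  seg 7: up by d3 = 12 → (199/6, -269/6)
  seg 8: left by d3 = 12 → (127/6, -269/6)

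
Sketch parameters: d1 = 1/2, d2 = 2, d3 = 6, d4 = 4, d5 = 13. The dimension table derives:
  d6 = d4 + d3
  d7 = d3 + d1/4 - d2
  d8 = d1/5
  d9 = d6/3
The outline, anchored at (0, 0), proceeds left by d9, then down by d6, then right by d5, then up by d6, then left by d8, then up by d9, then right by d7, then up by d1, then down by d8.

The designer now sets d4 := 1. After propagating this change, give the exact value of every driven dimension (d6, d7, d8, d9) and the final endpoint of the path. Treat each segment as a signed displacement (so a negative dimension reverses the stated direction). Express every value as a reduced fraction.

d6 = 7
d7 = 33/8
d8 = 1/10
d9 = 7/3
endpoint = (1763/120, 41/15)

Apply edit: d4 := 1
  d6 = d4 + d3 = 7
  d7 = d3 + d1/4 - d2 = 33/8
  d8 = d1/5 = 1/10
  d9 = d6/3 = 7/3
Walk from origin (0, 0):
  seg 1: left by d9 = 7/3 → (-7/3, 0)
  seg 2: down by d6 = 7 → (-7/3, -7)
  seg 3: right by d5 = 13 → (32/3, -7)
  seg 4: up by d6 = 7 → (32/3, 0)
  seg 5: left by d8 = 1/10 → (317/30, 0)
  seg 6: up by d9 = 7/3 → (317/30, 7/3)
  seg 7: right by d7 = 33/8 → (1763/120, 7/3)
  seg 8: up by d1 = 1/2 → (1763/120, 17/6)
  seg 9: down by d8 = 1/10 → (1763/120, 41/15)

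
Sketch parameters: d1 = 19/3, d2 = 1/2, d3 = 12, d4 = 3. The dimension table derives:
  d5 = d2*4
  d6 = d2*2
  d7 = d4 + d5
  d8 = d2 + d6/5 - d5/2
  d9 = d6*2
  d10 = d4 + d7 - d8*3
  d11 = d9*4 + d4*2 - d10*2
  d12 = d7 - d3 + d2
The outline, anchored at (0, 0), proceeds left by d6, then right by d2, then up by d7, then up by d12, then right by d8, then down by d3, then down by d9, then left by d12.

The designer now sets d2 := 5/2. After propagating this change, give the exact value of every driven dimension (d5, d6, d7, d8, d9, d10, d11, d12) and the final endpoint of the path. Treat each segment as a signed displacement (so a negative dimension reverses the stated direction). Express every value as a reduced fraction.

Apply edit: d2 := 5/2
  d5 = d2*4 = 10
  d6 = d2*2 = 5
  d7 = d4 + d5 = 13
  d8 = d2 + d6/5 - d5/2 = -3/2
  d9 = d6*2 = 10
  d10 = d4 + d7 - d8*3 = 41/2
  d11 = d9*4 + d4*2 - d10*2 = 5
  d12 = d7 - d3 + d2 = 7/2
Walk from origin (0, 0):
  seg 1: left by d6 = 5 → (-5, 0)
  seg 2: right by d2 = 5/2 → (-5/2, 0)
  seg 3: up by d7 = 13 → (-5/2, 13)
  seg 4: up by d12 = 7/2 → (-5/2, 33/2)
  seg 5: right by d8 = -3/2 → (-4, 33/2)
  seg 6: down by d3 = 12 → (-4, 9/2)
  seg 7: down by d9 = 10 → (-4, -11/2)
  seg 8: left by d12 = 7/2 → (-15/2, -11/2)

d5 = 10
d6 = 5
d7 = 13
d8 = -3/2
d9 = 10
d10 = 41/2
d11 = 5
d12 = 7/2
endpoint = (-15/2, -11/2)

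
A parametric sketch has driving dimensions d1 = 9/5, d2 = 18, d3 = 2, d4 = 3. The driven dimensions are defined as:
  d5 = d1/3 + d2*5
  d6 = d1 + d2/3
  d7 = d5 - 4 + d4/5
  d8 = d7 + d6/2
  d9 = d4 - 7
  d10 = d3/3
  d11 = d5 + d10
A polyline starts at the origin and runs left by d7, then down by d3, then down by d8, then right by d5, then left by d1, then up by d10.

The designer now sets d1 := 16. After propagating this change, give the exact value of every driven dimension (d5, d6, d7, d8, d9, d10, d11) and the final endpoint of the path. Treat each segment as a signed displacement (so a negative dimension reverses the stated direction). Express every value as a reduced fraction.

d5 = 286/3
d6 = 22
d7 = 1379/15
d8 = 1544/15
d9 = -4
d10 = 2/3
d11 = 96
endpoint = (-63/5, -1564/15)

Apply edit: d1 := 16
  d5 = d1/3 + d2*5 = 286/3
  d6 = d1 + d2/3 = 22
  d7 = d5 - 4 + d4/5 = 1379/15
  d8 = d7 + d6/2 = 1544/15
  d9 = d4 - 7 = -4
  d10 = d3/3 = 2/3
  d11 = d5 + d10 = 96
Walk from origin (0, 0):
  seg 1: left by d7 = 1379/15 → (-1379/15, 0)
  seg 2: down by d3 = 2 → (-1379/15, -2)
  seg 3: down by d8 = 1544/15 → (-1379/15, -1574/15)
  seg 4: right by d5 = 286/3 → (17/5, -1574/15)
  seg 5: left by d1 = 16 → (-63/5, -1574/15)
  seg 6: up by d10 = 2/3 → (-63/5, -1564/15)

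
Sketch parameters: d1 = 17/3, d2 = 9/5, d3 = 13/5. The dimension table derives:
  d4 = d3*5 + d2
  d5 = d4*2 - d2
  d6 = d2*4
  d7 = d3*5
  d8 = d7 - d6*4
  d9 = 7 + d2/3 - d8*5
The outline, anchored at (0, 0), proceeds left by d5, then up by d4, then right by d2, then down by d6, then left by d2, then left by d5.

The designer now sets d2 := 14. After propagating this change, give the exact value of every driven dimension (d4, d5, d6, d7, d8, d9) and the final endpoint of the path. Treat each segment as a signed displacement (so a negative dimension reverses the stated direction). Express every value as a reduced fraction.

Apply edit: d2 := 14
  d4 = d3*5 + d2 = 27
  d5 = d4*2 - d2 = 40
  d6 = d2*4 = 56
  d7 = d3*5 = 13
  d8 = d7 - d6*4 = -211
  d9 = 7 + d2/3 - d8*5 = 3200/3
Walk from origin (0, 0):
  seg 1: left by d5 = 40 → (-40, 0)
  seg 2: up by d4 = 27 → (-40, 27)
  seg 3: right by d2 = 14 → (-26, 27)
  seg 4: down by d6 = 56 → (-26, -29)
  seg 5: left by d2 = 14 → (-40, -29)
  seg 6: left by d5 = 40 → (-80, -29)

d4 = 27
d5 = 40
d6 = 56
d7 = 13
d8 = -211
d9 = 3200/3
endpoint = (-80, -29)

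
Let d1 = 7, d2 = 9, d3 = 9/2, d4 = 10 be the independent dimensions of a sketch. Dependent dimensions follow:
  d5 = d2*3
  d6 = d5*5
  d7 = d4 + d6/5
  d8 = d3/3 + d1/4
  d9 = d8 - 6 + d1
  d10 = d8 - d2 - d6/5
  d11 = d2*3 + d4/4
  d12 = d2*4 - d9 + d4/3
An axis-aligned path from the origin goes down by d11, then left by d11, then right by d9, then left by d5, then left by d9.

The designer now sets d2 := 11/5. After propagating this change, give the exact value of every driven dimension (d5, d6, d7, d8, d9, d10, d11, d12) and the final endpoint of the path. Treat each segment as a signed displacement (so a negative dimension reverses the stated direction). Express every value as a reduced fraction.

Apply edit: d2 := 11/5
  d5 = d2*3 = 33/5
  d6 = d5*5 = 33
  d7 = d4 + d6/5 = 83/5
  d8 = d3/3 + d1/4 = 13/4
  d9 = d8 - 6 + d1 = 17/4
  d10 = d8 - d2 - d6/5 = -111/20
  d11 = d2*3 + d4/4 = 91/10
  d12 = d2*4 - d9 + d4/3 = 473/60
Walk from origin (0, 0):
  seg 1: down by d11 = 91/10 → (0, -91/10)
  seg 2: left by d11 = 91/10 → (-91/10, -91/10)
  seg 3: right by d9 = 17/4 → (-97/20, -91/10)
  seg 4: left by d5 = 33/5 → (-229/20, -91/10)
  seg 5: left by d9 = 17/4 → (-157/10, -91/10)

d5 = 33/5
d6 = 33
d7 = 83/5
d8 = 13/4
d9 = 17/4
d10 = -111/20
d11 = 91/10
d12 = 473/60
endpoint = (-157/10, -91/10)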